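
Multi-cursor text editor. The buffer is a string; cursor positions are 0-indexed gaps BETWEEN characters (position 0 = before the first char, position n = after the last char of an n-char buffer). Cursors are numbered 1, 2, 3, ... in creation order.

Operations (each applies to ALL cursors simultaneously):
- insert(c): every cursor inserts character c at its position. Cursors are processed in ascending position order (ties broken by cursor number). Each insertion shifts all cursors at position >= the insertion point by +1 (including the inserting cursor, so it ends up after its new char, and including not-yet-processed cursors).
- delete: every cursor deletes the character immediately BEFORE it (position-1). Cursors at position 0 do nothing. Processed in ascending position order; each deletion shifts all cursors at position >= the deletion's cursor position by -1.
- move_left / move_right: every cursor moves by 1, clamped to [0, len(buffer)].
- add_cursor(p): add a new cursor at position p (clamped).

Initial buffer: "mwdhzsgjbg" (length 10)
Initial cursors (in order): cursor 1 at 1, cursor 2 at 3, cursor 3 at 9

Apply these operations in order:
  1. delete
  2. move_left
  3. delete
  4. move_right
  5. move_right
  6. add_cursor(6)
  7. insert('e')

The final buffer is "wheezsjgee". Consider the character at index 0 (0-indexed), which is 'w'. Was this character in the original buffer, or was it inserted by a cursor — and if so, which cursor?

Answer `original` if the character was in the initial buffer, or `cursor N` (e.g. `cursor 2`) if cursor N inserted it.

After op 1 (delete): buffer="whzsgjg" (len 7), cursors c1@0 c2@1 c3@6, authorship .......
After op 2 (move_left): buffer="whzsgjg" (len 7), cursors c1@0 c2@0 c3@5, authorship .......
After op 3 (delete): buffer="whzsjg" (len 6), cursors c1@0 c2@0 c3@4, authorship ......
After op 4 (move_right): buffer="whzsjg" (len 6), cursors c1@1 c2@1 c3@5, authorship ......
After op 5 (move_right): buffer="whzsjg" (len 6), cursors c1@2 c2@2 c3@6, authorship ......
After op 6 (add_cursor(6)): buffer="whzsjg" (len 6), cursors c1@2 c2@2 c3@6 c4@6, authorship ......
After op 7 (insert('e')): buffer="wheezsjgee" (len 10), cursors c1@4 c2@4 c3@10 c4@10, authorship ..12....34
Authorship (.=original, N=cursor N): . . 1 2 . . . . 3 4
Index 0: author = original

Answer: original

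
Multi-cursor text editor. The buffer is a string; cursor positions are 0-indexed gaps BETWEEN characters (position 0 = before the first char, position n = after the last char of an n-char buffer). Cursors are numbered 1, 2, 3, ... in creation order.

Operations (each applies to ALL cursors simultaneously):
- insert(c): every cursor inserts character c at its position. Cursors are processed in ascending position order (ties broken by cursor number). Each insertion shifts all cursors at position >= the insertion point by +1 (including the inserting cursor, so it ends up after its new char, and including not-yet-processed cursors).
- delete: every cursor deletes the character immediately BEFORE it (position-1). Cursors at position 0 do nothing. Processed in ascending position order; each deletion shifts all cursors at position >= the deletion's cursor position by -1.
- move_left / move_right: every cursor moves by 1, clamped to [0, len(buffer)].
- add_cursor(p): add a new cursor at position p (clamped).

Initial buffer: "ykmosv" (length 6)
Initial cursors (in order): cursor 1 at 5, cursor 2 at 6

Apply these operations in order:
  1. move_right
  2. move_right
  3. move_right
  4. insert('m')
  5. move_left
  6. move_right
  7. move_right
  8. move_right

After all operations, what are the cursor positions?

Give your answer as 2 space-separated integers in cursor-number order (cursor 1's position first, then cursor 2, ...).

Answer: 8 8

Derivation:
After op 1 (move_right): buffer="ykmosv" (len 6), cursors c1@6 c2@6, authorship ......
After op 2 (move_right): buffer="ykmosv" (len 6), cursors c1@6 c2@6, authorship ......
After op 3 (move_right): buffer="ykmosv" (len 6), cursors c1@6 c2@6, authorship ......
After op 4 (insert('m')): buffer="ykmosvmm" (len 8), cursors c1@8 c2@8, authorship ......12
After op 5 (move_left): buffer="ykmosvmm" (len 8), cursors c1@7 c2@7, authorship ......12
After op 6 (move_right): buffer="ykmosvmm" (len 8), cursors c1@8 c2@8, authorship ......12
After op 7 (move_right): buffer="ykmosvmm" (len 8), cursors c1@8 c2@8, authorship ......12
After op 8 (move_right): buffer="ykmosvmm" (len 8), cursors c1@8 c2@8, authorship ......12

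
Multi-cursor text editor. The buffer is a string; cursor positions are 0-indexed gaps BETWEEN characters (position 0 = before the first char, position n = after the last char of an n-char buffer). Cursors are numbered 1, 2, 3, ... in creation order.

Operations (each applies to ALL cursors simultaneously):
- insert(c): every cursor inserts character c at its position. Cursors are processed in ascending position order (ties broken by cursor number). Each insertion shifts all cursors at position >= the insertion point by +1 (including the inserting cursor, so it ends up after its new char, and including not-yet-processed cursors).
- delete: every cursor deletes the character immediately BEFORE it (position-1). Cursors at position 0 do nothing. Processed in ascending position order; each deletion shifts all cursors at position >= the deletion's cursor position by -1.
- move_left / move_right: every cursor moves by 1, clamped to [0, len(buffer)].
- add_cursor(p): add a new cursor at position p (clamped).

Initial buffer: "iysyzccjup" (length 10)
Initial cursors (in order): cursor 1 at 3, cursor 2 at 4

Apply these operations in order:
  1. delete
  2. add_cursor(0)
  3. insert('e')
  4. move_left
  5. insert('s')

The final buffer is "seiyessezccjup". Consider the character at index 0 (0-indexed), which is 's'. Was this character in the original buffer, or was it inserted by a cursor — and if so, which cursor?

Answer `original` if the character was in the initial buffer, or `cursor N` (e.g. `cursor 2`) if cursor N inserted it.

Answer: cursor 3

Derivation:
After op 1 (delete): buffer="iyzccjup" (len 8), cursors c1@2 c2@2, authorship ........
After op 2 (add_cursor(0)): buffer="iyzccjup" (len 8), cursors c3@0 c1@2 c2@2, authorship ........
After op 3 (insert('e')): buffer="eiyeezccjup" (len 11), cursors c3@1 c1@5 c2@5, authorship 3..12......
After op 4 (move_left): buffer="eiyeezccjup" (len 11), cursors c3@0 c1@4 c2@4, authorship 3..12......
After op 5 (insert('s')): buffer="seiyessezccjup" (len 14), cursors c3@1 c1@7 c2@7, authorship 33..1122......
Authorship (.=original, N=cursor N): 3 3 . . 1 1 2 2 . . . . . .
Index 0: author = 3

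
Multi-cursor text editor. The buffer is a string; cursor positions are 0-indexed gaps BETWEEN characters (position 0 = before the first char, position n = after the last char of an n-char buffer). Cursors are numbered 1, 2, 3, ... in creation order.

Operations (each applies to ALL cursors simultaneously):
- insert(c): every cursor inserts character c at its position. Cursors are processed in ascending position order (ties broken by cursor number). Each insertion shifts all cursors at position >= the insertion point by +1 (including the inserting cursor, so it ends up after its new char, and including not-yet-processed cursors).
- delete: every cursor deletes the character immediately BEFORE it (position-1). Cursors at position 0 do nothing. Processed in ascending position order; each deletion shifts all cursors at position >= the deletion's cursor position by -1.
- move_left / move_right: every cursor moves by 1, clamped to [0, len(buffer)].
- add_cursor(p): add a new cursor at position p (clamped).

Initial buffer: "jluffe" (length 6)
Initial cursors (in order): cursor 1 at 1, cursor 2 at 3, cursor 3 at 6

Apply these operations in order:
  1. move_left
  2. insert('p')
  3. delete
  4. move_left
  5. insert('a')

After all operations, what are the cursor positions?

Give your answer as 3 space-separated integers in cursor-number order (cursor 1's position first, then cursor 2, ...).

Answer: 1 3 7

Derivation:
After op 1 (move_left): buffer="jluffe" (len 6), cursors c1@0 c2@2 c3@5, authorship ......
After op 2 (insert('p')): buffer="pjlpuffpe" (len 9), cursors c1@1 c2@4 c3@8, authorship 1..2...3.
After op 3 (delete): buffer="jluffe" (len 6), cursors c1@0 c2@2 c3@5, authorship ......
After op 4 (move_left): buffer="jluffe" (len 6), cursors c1@0 c2@1 c3@4, authorship ......
After op 5 (insert('a')): buffer="ajalufafe" (len 9), cursors c1@1 c2@3 c3@7, authorship 1.2...3..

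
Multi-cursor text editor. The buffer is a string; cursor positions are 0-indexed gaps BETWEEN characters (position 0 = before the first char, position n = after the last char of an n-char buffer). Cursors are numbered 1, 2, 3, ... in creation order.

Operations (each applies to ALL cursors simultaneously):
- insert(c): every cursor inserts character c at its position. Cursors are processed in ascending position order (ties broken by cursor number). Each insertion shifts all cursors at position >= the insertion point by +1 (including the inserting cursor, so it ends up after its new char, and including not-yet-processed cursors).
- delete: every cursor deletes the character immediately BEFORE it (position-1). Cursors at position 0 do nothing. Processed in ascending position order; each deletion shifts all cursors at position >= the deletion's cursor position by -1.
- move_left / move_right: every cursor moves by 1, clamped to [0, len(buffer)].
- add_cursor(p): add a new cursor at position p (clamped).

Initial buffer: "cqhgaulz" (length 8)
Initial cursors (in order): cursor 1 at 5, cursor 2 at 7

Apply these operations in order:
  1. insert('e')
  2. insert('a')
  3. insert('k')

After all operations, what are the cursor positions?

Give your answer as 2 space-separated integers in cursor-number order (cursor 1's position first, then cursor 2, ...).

After op 1 (insert('e')): buffer="cqhgaeulez" (len 10), cursors c1@6 c2@9, authorship .....1..2.
After op 2 (insert('a')): buffer="cqhgaeauleaz" (len 12), cursors c1@7 c2@11, authorship .....11..22.
After op 3 (insert('k')): buffer="cqhgaeakuleakz" (len 14), cursors c1@8 c2@13, authorship .....111..222.

Answer: 8 13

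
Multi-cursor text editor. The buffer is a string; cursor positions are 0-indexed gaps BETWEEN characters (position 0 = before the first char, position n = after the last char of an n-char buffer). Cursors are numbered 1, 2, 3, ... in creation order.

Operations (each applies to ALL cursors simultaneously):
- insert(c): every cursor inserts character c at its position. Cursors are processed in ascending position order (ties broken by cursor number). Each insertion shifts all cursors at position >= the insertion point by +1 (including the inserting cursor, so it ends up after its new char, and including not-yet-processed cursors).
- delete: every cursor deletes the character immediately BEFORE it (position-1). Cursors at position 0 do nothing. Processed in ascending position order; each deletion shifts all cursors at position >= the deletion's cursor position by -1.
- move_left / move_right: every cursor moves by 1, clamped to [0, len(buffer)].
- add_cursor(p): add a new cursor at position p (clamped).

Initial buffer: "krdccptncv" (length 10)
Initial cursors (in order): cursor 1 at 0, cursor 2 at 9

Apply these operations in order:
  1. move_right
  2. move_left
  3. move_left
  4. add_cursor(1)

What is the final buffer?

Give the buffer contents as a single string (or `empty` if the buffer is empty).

After op 1 (move_right): buffer="krdccptncv" (len 10), cursors c1@1 c2@10, authorship ..........
After op 2 (move_left): buffer="krdccptncv" (len 10), cursors c1@0 c2@9, authorship ..........
After op 3 (move_left): buffer="krdccptncv" (len 10), cursors c1@0 c2@8, authorship ..........
After op 4 (add_cursor(1)): buffer="krdccptncv" (len 10), cursors c1@0 c3@1 c2@8, authorship ..........

Answer: krdccptncv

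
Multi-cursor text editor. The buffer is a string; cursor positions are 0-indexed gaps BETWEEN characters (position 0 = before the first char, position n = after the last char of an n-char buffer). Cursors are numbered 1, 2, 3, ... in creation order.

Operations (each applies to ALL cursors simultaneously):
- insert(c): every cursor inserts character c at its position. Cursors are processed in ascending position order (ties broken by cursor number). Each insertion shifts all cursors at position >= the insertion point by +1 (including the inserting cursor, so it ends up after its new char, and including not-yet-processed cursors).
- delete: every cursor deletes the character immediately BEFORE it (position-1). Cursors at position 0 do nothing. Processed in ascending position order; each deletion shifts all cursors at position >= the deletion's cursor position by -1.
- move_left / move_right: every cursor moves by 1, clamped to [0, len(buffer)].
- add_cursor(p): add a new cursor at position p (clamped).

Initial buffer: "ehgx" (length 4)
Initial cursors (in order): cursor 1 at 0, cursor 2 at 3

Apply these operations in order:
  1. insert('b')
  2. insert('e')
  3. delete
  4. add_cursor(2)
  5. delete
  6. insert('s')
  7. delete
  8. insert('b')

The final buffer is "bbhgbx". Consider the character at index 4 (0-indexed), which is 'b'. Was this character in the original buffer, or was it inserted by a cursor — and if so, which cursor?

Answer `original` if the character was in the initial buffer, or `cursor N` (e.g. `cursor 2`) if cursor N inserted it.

Answer: cursor 2

Derivation:
After op 1 (insert('b')): buffer="behgbx" (len 6), cursors c1@1 c2@5, authorship 1...2.
After op 2 (insert('e')): buffer="beehgbex" (len 8), cursors c1@2 c2@7, authorship 11...22.
After op 3 (delete): buffer="behgbx" (len 6), cursors c1@1 c2@5, authorship 1...2.
After op 4 (add_cursor(2)): buffer="behgbx" (len 6), cursors c1@1 c3@2 c2@5, authorship 1...2.
After op 5 (delete): buffer="hgx" (len 3), cursors c1@0 c3@0 c2@2, authorship ...
After op 6 (insert('s')): buffer="sshgsx" (len 6), cursors c1@2 c3@2 c2@5, authorship 13..2.
After op 7 (delete): buffer="hgx" (len 3), cursors c1@0 c3@0 c2@2, authorship ...
After op 8 (insert('b')): buffer="bbhgbx" (len 6), cursors c1@2 c3@2 c2@5, authorship 13..2.
Authorship (.=original, N=cursor N): 1 3 . . 2 .
Index 4: author = 2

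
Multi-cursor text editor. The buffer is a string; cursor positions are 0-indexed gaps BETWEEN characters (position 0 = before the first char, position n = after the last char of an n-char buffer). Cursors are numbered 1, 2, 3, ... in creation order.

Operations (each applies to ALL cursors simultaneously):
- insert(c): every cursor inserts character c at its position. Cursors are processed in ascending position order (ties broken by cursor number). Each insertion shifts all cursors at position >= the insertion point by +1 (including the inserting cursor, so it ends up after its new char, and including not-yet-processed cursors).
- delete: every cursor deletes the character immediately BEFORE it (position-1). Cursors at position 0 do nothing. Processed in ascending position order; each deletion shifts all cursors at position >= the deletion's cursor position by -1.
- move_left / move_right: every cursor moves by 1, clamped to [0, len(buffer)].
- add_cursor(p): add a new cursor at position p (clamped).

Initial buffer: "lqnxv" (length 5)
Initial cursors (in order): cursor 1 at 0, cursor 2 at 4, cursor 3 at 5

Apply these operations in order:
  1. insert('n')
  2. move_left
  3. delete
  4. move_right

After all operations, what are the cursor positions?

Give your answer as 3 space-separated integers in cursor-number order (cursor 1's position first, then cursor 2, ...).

Answer: 1 5 6

Derivation:
After op 1 (insert('n')): buffer="nlqnxnvn" (len 8), cursors c1@1 c2@6 c3@8, authorship 1....2.3
After op 2 (move_left): buffer="nlqnxnvn" (len 8), cursors c1@0 c2@5 c3@7, authorship 1....2.3
After op 3 (delete): buffer="nlqnnn" (len 6), cursors c1@0 c2@4 c3@5, authorship 1...23
After op 4 (move_right): buffer="nlqnnn" (len 6), cursors c1@1 c2@5 c3@6, authorship 1...23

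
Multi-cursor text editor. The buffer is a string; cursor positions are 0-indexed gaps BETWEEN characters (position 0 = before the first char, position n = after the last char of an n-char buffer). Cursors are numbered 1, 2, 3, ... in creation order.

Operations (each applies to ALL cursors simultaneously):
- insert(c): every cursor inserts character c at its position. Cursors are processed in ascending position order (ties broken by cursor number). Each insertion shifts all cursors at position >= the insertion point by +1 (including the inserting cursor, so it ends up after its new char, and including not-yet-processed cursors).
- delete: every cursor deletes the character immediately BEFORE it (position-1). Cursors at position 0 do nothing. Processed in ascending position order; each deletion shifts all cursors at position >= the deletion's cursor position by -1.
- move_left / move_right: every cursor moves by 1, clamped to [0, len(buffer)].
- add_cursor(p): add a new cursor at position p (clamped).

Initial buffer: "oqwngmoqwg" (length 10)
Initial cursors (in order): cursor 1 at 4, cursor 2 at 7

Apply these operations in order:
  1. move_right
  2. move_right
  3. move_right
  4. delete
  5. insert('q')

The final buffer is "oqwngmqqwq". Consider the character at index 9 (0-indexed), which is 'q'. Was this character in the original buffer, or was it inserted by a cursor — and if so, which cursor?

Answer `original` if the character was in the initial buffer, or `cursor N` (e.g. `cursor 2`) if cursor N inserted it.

Answer: cursor 2

Derivation:
After op 1 (move_right): buffer="oqwngmoqwg" (len 10), cursors c1@5 c2@8, authorship ..........
After op 2 (move_right): buffer="oqwngmoqwg" (len 10), cursors c1@6 c2@9, authorship ..........
After op 3 (move_right): buffer="oqwngmoqwg" (len 10), cursors c1@7 c2@10, authorship ..........
After op 4 (delete): buffer="oqwngmqw" (len 8), cursors c1@6 c2@8, authorship ........
After op 5 (insert('q')): buffer="oqwngmqqwq" (len 10), cursors c1@7 c2@10, authorship ......1..2
Authorship (.=original, N=cursor N): . . . . . . 1 . . 2
Index 9: author = 2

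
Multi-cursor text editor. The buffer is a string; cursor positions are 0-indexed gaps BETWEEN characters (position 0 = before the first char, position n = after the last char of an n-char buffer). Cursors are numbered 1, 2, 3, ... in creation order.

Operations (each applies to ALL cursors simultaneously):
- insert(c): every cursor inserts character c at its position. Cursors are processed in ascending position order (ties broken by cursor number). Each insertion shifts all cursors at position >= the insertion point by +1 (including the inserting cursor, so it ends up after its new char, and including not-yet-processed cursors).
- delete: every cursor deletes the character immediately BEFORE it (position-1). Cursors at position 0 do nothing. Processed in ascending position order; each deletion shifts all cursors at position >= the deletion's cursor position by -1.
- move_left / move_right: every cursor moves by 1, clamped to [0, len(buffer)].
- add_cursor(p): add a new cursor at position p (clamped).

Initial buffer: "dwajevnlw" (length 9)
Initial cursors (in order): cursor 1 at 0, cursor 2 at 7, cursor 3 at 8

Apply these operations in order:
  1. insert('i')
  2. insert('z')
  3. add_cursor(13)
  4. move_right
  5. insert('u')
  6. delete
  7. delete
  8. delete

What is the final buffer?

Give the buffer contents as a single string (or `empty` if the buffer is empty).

After op 1 (insert('i')): buffer="idwajevniliw" (len 12), cursors c1@1 c2@9 c3@11, authorship 1.......2.3.
After op 2 (insert('z')): buffer="izdwajevnizlizw" (len 15), cursors c1@2 c2@11 c3@14, authorship 11.......22.33.
After op 3 (add_cursor(13)): buffer="izdwajevnizlizw" (len 15), cursors c1@2 c2@11 c4@13 c3@14, authorship 11.......22.33.
After op 4 (move_right): buffer="izdwajevnizlizw" (len 15), cursors c1@3 c2@12 c4@14 c3@15, authorship 11.......22.33.
After op 5 (insert('u')): buffer="izduwajevnizluizuwu" (len 19), cursors c1@4 c2@14 c4@17 c3@19, authorship 11.1......22.2334.3
After op 6 (delete): buffer="izdwajevnizlizw" (len 15), cursors c1@3 c2@12 c4@14 c3@15, authorship 11.......22.33.
After op 7 (delete): buffer="izwajevnizi" (len 11), cursors c1@2 c2@10 c3@11 c4@11, authorship 11......223
After op 8 (delete): buffer="iwajevn" (len 7), cursors c1@1 c2@7 c3@7 c4@7, authorship 1......

Answer: iwajevn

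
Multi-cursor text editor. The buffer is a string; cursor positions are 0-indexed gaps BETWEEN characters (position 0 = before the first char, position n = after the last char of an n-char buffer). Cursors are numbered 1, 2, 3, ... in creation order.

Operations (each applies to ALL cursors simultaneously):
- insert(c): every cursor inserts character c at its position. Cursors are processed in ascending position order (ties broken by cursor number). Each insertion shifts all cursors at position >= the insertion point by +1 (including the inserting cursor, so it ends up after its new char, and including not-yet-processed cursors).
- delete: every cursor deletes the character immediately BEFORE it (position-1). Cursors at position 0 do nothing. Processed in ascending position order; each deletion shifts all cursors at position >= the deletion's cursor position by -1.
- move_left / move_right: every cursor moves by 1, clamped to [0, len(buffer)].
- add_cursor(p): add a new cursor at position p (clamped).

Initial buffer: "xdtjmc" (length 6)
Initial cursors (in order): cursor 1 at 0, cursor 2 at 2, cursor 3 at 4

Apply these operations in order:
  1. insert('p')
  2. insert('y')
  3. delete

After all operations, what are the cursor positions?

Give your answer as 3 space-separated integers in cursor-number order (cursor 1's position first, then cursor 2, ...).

After op 1 (insert('p')): buffer="pxdptjpmc" (len 9), cursors c1@1 c2@4 c3@7, authorship 1..2..3..
After op 2 (insert('y')): buffer="pyxdpytjpymc" (len 12), cursors c1@2 c2@6 c3@10, authorship 11..22..33..
After op 3 (delete): buffer="pxdptjpmc" (len 9), cursors c1@1 c2@4 c3@7, authorship 1..2..3..

Answer: 1 4 7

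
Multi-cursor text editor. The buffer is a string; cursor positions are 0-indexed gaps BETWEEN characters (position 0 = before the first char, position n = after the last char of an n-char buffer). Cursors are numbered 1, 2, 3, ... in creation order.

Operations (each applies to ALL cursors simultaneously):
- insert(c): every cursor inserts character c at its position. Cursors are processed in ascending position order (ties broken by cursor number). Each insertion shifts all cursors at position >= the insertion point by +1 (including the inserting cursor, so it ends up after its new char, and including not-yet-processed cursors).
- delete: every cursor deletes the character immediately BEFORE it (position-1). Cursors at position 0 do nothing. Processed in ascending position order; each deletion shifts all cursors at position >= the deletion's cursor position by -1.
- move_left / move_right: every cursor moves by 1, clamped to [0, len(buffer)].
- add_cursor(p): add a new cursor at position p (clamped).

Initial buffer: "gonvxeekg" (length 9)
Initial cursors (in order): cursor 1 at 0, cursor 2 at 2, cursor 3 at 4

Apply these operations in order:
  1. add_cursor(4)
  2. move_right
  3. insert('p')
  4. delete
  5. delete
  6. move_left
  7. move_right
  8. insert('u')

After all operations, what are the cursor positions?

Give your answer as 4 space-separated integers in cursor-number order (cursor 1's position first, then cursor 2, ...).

Answer: 5 5 5 5

Derivation:
After op 1 (add_cursor(4)): buffer="gonvxeekg" (len 9), cursors c1@0 c2@2 c3@4 c4@4, authorship .........
After op 2 (move_right): buffer="gonvxeekg" (len 9), cursors c1@1 c2@3 c3@5 c4@5, authorship .........
After op 3 (insert('p')): buffer="gponpvxppeekg" (len 13), cursors c1@2 c2@5 c3@9 c4@9, authorship .1..2..34....
After op 4 (delete): buffer="gonvxeekg" (len 9), cursors c1@1 c2@3 c3@5 c4@5, authorship .........
After op 5 (delete): buffer="oeekg" (len 5), cursors c1@0 c2@1 c3@1 c4@1, authorship .....
After op 6 (move_left): buffer="oeekg" (len 5), cursors c1@0 c2@0 c3@0 c4@0, authorship .....
After op 7 (move_right): buffer="oeekg" (len 5), cursors c1@1 c2@1 c3@1 c4@1, authorship .....
After op 8 (insert('u')): buffer="ouuuueekg" (len 9), cursors c1@5 c2@5 c3@5 c4@5, authorship .1234....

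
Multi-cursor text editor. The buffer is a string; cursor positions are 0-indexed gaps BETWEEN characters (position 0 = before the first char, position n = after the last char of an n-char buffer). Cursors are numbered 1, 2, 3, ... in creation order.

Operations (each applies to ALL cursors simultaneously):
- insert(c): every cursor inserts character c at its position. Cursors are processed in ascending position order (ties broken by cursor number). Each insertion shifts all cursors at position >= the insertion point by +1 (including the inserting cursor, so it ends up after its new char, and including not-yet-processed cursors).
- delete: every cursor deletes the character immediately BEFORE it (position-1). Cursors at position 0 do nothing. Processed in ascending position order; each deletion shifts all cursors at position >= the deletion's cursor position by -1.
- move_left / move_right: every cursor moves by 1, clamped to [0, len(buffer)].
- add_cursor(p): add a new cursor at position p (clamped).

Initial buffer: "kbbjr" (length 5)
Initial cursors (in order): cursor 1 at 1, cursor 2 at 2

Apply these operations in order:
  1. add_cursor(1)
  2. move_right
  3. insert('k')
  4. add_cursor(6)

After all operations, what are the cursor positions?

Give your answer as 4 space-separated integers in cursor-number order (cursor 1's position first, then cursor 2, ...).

After op 1 (add_cursor(1)): buffer="kbbjr" (len 5), cursors c1@1 c3@1 c2@2, authorship .....
After op 2 (move_right): buffer="kbbjr" (len 5), cursors c1@2 c3@2 c2@3, authorship .....
After op 3 (insert('k')): buffer="kbkkbkjr" (len 8), cursors c1@4 c3@4 c2@6, authorship ..13.2..
After op 4 (add_cursor(6)): buffer="kbkkbkjr" (len 8), cursors c1@4 c3@4 c2@6 c4@6, authorship ..13.2..

Answer: 4 6 4 6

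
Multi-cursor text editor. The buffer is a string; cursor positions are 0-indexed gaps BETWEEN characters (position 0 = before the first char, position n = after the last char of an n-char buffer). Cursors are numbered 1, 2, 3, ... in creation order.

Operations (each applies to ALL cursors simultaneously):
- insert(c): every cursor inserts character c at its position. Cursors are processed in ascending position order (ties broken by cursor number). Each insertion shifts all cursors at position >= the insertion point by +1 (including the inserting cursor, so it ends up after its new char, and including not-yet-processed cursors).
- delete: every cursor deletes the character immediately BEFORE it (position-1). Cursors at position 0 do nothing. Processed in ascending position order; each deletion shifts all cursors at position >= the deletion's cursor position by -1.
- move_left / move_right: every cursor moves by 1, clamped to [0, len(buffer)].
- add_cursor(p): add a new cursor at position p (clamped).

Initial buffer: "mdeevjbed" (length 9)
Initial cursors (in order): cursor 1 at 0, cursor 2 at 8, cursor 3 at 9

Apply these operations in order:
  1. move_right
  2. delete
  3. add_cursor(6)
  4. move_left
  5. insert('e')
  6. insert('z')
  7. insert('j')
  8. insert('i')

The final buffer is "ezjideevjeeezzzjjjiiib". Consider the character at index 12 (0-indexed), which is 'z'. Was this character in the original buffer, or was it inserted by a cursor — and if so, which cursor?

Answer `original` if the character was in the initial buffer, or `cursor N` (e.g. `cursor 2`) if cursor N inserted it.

After op 1 (move_right): buffer="mdeevjbed" (len 9), cursors c1@1 c2@9 c3@9, authorship .........
After op 2 (delete): buffer="deevjb" (len 6), cursors c1@0 c2@6 c3@6, authorship ......
After op 3 (add_cursor(6)): buffer="deevjb" (len 6), cursors c1@0 c2@6 c3@6 c4@6, authorship ......
After op 4 (move_left): buffer="deevjb" (len 6), cursors c1@0 c2@5 c3@5 c4@5, authorship ......
After op 5 (insert('e')): buffer="edeevjeeeb" (len 10), cursors c1@1 c2@9 c3@9 c4@9, authorship 1.....234.
After op 6 (insert('z')): buffer="ezdeevjeeezzzb" (len 14), cursors c1@2 c2@13 c3@13 c4@13, authorship 11.....234234.
After op 7 (insert('j')): buffer="ezjdeevjeeezzzjjjb" (len 18), cursors c1@3 c2@17 c3@17 c4@17, authorship 111.....234234234.
After op 8 (insert('i')): buffer="ezjideevjeeezzzjjjiiib" (len 22), cursors c1@4 c2@21 c3@21 c4@21, authorship 1111.....234234234234.
Authorship (.=original, N=cursor N): 1 1 1 1 . . . . . 2 3 4 2 3 4 2 3 4 2 3 4 .
Index 12: author = 2

Answer: cursor 2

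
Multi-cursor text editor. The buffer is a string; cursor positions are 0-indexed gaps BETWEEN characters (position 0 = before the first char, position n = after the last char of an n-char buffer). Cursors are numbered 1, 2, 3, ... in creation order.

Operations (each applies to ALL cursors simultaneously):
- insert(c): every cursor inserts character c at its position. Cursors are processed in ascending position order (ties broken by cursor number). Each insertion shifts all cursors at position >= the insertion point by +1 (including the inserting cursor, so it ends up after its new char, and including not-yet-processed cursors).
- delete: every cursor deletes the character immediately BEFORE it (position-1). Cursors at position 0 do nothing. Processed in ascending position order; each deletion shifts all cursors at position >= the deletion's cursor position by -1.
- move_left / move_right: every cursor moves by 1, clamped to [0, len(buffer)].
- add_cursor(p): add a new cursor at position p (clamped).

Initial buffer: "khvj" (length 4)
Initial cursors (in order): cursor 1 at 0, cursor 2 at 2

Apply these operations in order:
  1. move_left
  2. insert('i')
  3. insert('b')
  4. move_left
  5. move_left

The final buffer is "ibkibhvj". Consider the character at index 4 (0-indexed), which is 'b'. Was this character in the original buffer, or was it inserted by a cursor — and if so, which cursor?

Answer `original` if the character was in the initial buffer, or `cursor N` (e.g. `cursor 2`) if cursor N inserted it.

Answer: cursor 2

Derivation:
After op 1 (move_left): buffer="khvj" (len 4), cursors c1@0 c2@1, authorship ....
After op 2 (insert('i')): buffer="ikihvj" (len 6), cursors c1@1 c2@3, authorship 1.2...
After op 3 (insert('b')): buffer="ibkibhvj" (len 8), cursors c1@2 c2@5, authorship 11.22...
After op 4 (move_left): buffer="ibkibhvj" (len 8), cursors c1@1 c2@4, authorship 11.22...
After op 5 (move_left): buffer="ibkibhvj" (len 8), cursors c1@0 c2@3, authorship 11.22...
Authorship (.=original, N=cursor N): 1 1 . 2 2 . . .
Index 4: author = 2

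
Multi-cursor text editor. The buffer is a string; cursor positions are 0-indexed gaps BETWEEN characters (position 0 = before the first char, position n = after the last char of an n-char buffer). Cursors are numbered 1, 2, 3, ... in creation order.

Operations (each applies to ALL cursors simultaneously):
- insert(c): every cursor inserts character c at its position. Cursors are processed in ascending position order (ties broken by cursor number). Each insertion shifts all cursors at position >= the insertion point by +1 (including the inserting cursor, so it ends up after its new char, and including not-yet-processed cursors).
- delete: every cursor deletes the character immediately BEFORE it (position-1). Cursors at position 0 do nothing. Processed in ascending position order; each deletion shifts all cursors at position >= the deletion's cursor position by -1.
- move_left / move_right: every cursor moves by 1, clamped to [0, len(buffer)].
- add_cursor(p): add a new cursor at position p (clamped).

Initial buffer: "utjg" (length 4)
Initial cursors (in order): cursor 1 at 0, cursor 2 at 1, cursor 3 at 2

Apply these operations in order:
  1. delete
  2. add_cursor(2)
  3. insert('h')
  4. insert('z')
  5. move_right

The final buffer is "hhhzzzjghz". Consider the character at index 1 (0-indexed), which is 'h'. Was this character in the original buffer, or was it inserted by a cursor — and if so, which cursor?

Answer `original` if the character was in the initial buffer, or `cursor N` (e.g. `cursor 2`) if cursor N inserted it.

Answer: cursor 2

Derivation:
After op 1 (delete): buffer="jg" (len 2), cursors c1@0 c2@0 c3@0, authorship ..
After op 2 (add_cursor(2)): buffer="jg" (len 2), cursors c1@0 c2@0 c3@0 c4@2, authorship ..
After op 3 (insert('h')): buffer="hhhjgh" (len 6), cursors c1@3 c2@3 c3@3 c4@6, authorship 123..4
After op 4 (insert('z')): buffer="hhhzzzjghz" (len 10), cursors c1@6 c2@6 c3@6 c4@10, authorship 123123..44
After op 5 (move_right): buffer="hhhzzzjghz" (len 10), cursors c1@7 c2@7 c3@7 c4@10, authorship 123123..44
Authorship (.=original, N=cursor N): 1 2 3 1 2 3 . . 4 4
Index 1: author = 2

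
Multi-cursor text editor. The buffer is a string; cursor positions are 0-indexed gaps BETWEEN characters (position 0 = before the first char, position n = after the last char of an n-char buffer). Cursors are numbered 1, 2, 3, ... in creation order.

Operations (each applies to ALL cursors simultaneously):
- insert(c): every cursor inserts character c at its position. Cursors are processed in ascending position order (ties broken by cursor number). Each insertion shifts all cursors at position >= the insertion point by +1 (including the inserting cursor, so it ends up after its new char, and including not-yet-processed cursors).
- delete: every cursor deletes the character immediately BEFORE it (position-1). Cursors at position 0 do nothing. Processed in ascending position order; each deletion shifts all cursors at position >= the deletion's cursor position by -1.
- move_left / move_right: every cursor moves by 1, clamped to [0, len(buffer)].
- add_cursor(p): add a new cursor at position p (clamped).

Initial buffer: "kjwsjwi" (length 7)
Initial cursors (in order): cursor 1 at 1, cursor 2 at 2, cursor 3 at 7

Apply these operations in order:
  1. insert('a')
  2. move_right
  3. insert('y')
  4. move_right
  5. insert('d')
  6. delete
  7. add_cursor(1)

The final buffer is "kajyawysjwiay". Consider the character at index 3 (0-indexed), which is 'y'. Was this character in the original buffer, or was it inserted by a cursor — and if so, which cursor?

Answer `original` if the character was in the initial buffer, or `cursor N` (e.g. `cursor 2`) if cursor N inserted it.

Answer: cursor 1

Derivation:
After op 1 (insert('a')): buffer="kajawsjwia" (len 10), cursors c1@2 c2@4 c3@10, authorship .1.2.....3
After op 2 (move_right): buffer="kajawsjwia" (len 10), cursors c1@3 c2@5 c3@10, authorship .1.2.....3
After op 3 (insert('y')): buffer="kajyawysjwiay" (len 13), cursors c1@4 c2@7 c3@13, authorship .1.12.2....33
After op 4 (move_right): buffer="kajyawysjwiay" (len 13), cursors c1@5 c2@8 c3@13, authorship .1.12.2....33
After op 5 (insert('d')): buffer="kajyadwysdjwiayd" (len 16), cursors c1@6 c2@10 c3@16, authorship .1.121.2.2...333
After op 6 (delete): buffer="kajyawysjwiay" (len 13), cursors c1@5 c2@8 c3@13, authorship .1.12.2....33
After op 7 (add_cursor(1)): buffer="kajyawysjwiay" (len 13), cursors c4@1 c1@5 c2@8 c3@13, authorship .1.12.2....33
Authorship (.=original, N=cursor N): . 1 . 1 2 . 2 . . . . 3 3
Index 3: author = 1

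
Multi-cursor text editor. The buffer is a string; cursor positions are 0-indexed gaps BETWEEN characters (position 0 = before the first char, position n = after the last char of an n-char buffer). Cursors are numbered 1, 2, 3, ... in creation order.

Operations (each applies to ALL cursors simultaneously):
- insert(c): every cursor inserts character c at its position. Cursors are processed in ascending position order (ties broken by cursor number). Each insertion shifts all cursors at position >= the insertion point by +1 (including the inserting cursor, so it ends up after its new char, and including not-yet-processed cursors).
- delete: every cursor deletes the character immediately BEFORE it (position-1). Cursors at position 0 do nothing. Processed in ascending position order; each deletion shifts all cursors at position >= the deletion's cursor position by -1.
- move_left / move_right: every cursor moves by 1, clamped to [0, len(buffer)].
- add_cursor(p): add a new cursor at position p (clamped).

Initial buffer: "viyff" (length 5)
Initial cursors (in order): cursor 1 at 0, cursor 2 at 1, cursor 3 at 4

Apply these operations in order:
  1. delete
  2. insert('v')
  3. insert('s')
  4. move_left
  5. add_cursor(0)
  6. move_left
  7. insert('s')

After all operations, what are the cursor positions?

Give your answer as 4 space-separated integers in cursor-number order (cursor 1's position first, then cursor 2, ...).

Answer: 5 5 10 1

Derivation:
After op 1 (delete): buffer="iyf" (len 3), cursors c1@0 c2@0 c3@2, authorship ...
After op 2 (insert('v')): buffer="vviyvf" (len 6), cursors c1@2 c2@2 c3@5, authorship 12..3.
After op 3 (insert('s')): buffer="vvssiyvsf" (len 9), cursors c1@4 c2@4 c3@8, authorship 1212..33.
After op 4 (move_left): buffer="vvssiyvsf" (len 9), cursors c1@3 c2@3 c3@7, authorship 1212..33.
After op 5 (add_cursor(0)): buffer="vvssiyvsf" (len 9), cursors c4@0 c1@3 c2@3 c3@7, authorship 1212..33.
After op 6 (move_left): buffer="vvssiyvsf" (len 9), cursors c4@0 c1@2 c2@2 c3@6, authorship 1212..33.
After op 7 (insert('s')): buffer="svvssssiysvsf" (len 13), cursors c4@1 c1@5 c2@5 c3@10, authorship 4121212..333.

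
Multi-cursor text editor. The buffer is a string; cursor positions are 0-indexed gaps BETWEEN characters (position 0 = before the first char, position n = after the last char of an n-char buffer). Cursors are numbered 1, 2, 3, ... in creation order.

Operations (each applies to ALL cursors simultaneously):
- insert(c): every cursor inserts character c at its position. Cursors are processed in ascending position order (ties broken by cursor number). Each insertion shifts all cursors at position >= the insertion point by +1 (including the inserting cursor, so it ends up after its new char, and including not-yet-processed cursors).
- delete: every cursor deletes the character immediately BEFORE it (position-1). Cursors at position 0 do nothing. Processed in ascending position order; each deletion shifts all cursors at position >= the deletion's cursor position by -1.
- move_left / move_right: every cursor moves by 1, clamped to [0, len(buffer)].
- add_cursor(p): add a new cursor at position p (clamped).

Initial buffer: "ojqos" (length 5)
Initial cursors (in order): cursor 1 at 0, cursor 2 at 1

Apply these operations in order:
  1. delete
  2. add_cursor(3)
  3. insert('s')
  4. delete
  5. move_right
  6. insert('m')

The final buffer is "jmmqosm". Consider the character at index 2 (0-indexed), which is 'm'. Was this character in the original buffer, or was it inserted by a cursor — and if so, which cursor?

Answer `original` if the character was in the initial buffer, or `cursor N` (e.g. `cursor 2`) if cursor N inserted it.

After op 1 (delete): buffer="jqos" (len 4), cursors c1@0 c2@0, authorship ....
After op 2 (add_cursor(3)): buffer="jqos" (len 4), cursors c1@0 c2@0 c3@3, authorship ....
After op 3 (insert('s')): buffer="ssjqoss" (len 7), cursors c1@2 c2@2 c3@6, authorship 12...3.
After op 4 (delete): buffer="jqos" (len 4), cursors c1@0 c2@0 c3@3, authorship ....
After op 5 (move_right): buffer="jqos" (len 4), cursors c1@1 c2@1 c3@4, authorship ....
After op 6 (insert('m')): buffer="jmmqosm" (len 7), cursors c1@3 c2@3 c3@7, authorship .12...3
Authorship (.=original, N=cursor N): . 1 2 . . . 3
Index 2: author = 2

Answer: cursor 2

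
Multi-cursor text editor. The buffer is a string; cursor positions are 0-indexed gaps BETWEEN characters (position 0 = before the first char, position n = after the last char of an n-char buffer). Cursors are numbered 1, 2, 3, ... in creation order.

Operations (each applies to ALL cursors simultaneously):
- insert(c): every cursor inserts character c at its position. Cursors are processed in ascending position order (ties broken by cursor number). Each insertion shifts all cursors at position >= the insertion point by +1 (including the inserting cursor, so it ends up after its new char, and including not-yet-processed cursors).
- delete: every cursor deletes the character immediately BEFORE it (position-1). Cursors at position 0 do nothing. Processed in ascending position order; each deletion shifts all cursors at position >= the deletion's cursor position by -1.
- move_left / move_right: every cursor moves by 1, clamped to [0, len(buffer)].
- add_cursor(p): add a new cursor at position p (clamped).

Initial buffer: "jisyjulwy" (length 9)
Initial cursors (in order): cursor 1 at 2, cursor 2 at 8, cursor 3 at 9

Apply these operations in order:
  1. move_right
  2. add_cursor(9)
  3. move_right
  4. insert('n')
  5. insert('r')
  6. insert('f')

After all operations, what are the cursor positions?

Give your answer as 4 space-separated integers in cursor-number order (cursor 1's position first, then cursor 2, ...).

Answer: 7 21 21 21

Derivation:
After op 1 (move_right): buffer="jisyjulwy" (len 9), cursors c1@3 c2@9 c3@9, authorship .........
After op 2 (add_cursor(9)): buffer="jisyjulwy" (len 9), cursors c1@3 c2@9 c3@9 c4@9, authorship .........
After op 3 (move_right): buffer="jisyjulwy" (len 9), cursors c1@4 c2@9 c3@9 c4@9, authorship .........
After op 4 (insert('n')): buffer="jisynjulwynnn" (len 13), cursors c1@5 c2@13 c3@13 c4@13, authorship ....1.....234
After op 5 (insert('r')): buffer="jisynrjulwynnnrrr" (len 17), cursors c1@6 c2@17 c3@17 c4@17, authorship ....11.....234234
After op 6 (insert('f')): buffer="jisynrfjulwynnnrrrfff" (len 21), cursors c1@7 c2@21 c3@21 c4@21, authorship ....111.....234234234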